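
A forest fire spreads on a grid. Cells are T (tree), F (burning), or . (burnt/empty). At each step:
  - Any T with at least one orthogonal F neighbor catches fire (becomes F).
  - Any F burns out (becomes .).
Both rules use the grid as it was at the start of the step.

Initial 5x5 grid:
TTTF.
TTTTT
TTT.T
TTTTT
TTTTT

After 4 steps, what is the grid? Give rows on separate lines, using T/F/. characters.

Step 1: 2 trees catch fire, 1 burn out
  TTF..
  TTTFT
  TTT.T
  TTTTT
  TTTTT
Step 2: 3 trees catch fire, 2 burn out
  TF...
  TTF.F
  TTT.T
  TTTTT
  TTTTT
Step 3: 4 trees catch fire, 3 burn out
  F....
  TF...
  TTF.F
  TTTTT
  TTTTT
Step 4: 4 trees catch fire, 4 burn out
  .....
  F....
  TF...
  TTFTF
  TTTTT

.....
F....
TF...
TTFTF
TTTTT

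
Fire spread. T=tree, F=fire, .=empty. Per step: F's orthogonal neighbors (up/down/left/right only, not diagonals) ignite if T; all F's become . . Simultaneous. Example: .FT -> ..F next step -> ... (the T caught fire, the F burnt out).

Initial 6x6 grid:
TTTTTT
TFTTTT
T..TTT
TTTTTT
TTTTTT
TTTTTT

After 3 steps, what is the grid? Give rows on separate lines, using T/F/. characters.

Step 1: 3 trees catch fire, 1 burn out
  TFTTTT
  F.FTTT
  T..TTT
  TTTTTT
  TTTTTT
  TTTTTT
Step 2: 4 trees catch fire, 3 burn out
  F.FTTT
  ...FTT
  F..TTT
  TTTTTT
  TTTTTT
  TTTTTT
Step 3: 4 trees catch fire, 4 burn out
  ...FTT
  ....FT
  ...FTT
  FTTTTT
  TTTTTT
  TTTTTT

...FTT
....FT
...FTT
FTTTTT
TTTTTT
TTTTTT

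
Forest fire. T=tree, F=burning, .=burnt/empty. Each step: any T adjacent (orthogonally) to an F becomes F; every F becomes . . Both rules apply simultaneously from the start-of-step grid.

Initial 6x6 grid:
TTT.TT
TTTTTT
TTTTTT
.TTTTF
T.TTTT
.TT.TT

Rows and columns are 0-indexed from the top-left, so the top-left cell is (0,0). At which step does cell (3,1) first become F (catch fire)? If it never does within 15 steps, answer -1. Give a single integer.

Step 1: cell (3,1)='T' (+3 fires, +1 burnt)
Step 2: cell (3,1)='T' (+5 fires, +3 burnt)
Step 3: cell (3,1)='T' (+6 fires, +5 burnt)
Step 4: cell (3,1)='F' (+5 fires, +6 burnt)
  -> target ignites at step 4
Step 5: cell (3,1)='.' (+3 fires, +5 burnt)
Step 6: cell (3,1)='.' (+4 fires, +3 burnt)
Step 7: cell (3,1)='.' (+2 fires, +4 burnt)
Step 8: cell (3,1)='.' (+1 fires, +2 burnt)
Step 9: cell (3,1)='.' (+0 fires, +1 burnt)
  fire out at step 9

4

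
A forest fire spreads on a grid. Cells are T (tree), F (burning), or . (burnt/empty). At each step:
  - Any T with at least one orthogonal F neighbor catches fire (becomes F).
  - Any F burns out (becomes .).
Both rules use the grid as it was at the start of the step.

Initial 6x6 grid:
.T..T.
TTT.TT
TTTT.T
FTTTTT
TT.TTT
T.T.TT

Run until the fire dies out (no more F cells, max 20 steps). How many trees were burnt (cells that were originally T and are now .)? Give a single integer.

Answer: 25

Derivation:
Step 1: +3 fires, +1 burnt (F count now 3)
Step 2: +5 fires, +3 burnt (F count now 5)
Step 3: +3 fires, +5 burnt (F count now 3)
Step 4: +5 fires, +3 burnt (F count now 5)
Step 5: +2 fires, +5 burnt (F count now 2)
Step 6: +3 fires, +2 burnt (F count now 3)
Step 7: +2 fires, +3 burnt (F count now 2)
Step 8: +1 fires, +2 burnt (F count now 1)
Step 9: +1 fires, +1 burnt (F count now 1)
Step 10: +0 fires, +1 burnt (F count now 0)
Fire out after step 10
Initially T: 26, now '.': 35
Total burnt (originally-T cells now '.'): 25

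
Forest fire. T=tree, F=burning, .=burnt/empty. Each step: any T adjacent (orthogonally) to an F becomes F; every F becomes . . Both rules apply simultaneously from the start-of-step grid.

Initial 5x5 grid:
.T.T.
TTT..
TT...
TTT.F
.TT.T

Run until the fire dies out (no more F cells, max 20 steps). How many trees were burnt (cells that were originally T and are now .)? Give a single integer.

Step 1: +1 fires, +1 burnt (F count now 1)
Step 2: +0 fires, +1 burnt (F count now 0)
Fire out after step 2
Initially T: 13, now '.': 13
Total burnt (originally-T cells now '.'): 1

Answer: 1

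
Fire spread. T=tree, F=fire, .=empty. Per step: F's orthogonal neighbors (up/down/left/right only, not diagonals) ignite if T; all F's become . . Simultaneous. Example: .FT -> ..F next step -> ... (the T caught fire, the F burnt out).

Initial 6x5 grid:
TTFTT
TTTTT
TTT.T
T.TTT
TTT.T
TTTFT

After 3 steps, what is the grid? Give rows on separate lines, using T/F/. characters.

Step 1: 5 trees catch fire, 2 burn out
  TF.FT
  TTFTT
  TTT.T
  T.TTT
  TTT.T
  TTF.F
Step 2: 8 trees catch fire, 5 burn out
  F...F
  TF.FT
  TTF.T
  T.TTT
  TTF.F
  TF...
Step 3: 7 trees catch fire, 8 burn out
  .....
  F...F
  TF..T
  T.FTF
  TF...
  F....

.....
F...F
TF..T
T.FTF
TF...
F....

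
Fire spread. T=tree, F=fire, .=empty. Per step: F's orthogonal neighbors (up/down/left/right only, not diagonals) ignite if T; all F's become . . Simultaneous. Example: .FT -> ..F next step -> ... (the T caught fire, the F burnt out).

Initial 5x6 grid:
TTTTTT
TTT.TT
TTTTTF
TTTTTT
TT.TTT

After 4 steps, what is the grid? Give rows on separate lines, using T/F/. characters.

Step 1: 3 trees catch fire, 1 burn out
  TTTTTT
  TTT.TF
  TTTTF.
  TTTTTF
  TT.TTT
Step 2: 5 trees catch fire, 3 burn out
  TTTTTF
  TTT.F.
  TTTF..
  TTTTF.
  TT.TTF
Step 3: 4 trees catch fire, 5 burn out
  TTTTF.
  TTT...
  TTF...
  TTTF..
  TT.TF.
Step 4: 5 trees catch fire, 4 burn out
  TTTF..
  TTF...
  TF....
  TTF...
  TT.F..

TTTF..
TTF...
TF....
TTF...
TT.F..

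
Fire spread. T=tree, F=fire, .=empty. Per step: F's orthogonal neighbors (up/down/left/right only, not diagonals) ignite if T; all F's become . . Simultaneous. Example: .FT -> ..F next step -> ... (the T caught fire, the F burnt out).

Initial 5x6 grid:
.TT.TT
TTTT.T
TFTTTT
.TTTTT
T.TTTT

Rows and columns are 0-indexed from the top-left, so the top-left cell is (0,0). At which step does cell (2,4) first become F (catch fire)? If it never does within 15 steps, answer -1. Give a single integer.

Step 1: cell (2,4)='T' (+4 fires, +1 burnt)
Step 2: cell (2,4)='T' (+5 fires, +4 burnt)
Step 3: cell (2,4)='F' (+5 fires, +5 burnt)
  -> target ignites at step 3
Step 4: cell (2,4)='.' (+3 fires, +5 burnt)
Step 5: cell (2,4)='.' (+3 fires, +3 burnt)
Step 6: cell (2,4)='.' (+2 fires, +3 burnt)
Step 7: cell (2,4)='.' (+1 fires, +2 burnt)
Step 8: cell (2,4)='.' (+0 fires, +1 burnt)
  fire out at step 8

3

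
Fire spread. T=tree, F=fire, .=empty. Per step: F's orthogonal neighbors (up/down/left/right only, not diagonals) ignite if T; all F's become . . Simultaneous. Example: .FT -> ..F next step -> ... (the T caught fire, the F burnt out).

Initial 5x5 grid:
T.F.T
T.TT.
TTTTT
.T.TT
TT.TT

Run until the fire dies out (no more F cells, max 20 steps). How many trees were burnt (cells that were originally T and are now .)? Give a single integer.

Answer: 16

Derivation:
Step 1: +1 fires, +1 burnt (F count now 1)
Step 2: +2 fires, +1 burnt (F count now 2)
Step 3: +2 fires, +2 burnt (F count now 2)
Step 4: +4 fires, +2 burnt (F count now 4)
Step 5: +4 fires, +4 burnt (F count now 4)
Step 6: +3 fires, +4 burnt (F count now 3)
Step 7: +0 fires, +3 burnt (F count now 0)
Fire out after step 7
Initially T: 17, now '.': 24
Total burnt (originally-T cells now '.'): 16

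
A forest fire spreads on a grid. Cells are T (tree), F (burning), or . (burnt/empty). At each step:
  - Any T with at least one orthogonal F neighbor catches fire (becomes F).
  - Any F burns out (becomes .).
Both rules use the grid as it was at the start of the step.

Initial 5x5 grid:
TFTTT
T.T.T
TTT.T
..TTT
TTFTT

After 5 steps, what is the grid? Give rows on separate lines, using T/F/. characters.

Step 1: 5 trees catch fire, 2 burn out
  F.FTT
  T.T.T
  TTT.T
  ..FTT
  TF.FT
Step 2: 7 trees catch fire, 5 burn out
  ...FT
  F.F.T
  TTF.T
  ...FT
  F...F
Step 3: 4 trees catch fire, 7 burn out
  ....F
  ....T
  FF..T
  ....F
  .....
Step 4: 2 trees catch fire, 4 burn out
  .....
  ....F
  ....F
  .....
  .....
Step 5: 0 trees catch fire, 2 burn out
  .....
  .....
  .....
  .....
  .....

.....
.....
.....
.....
.....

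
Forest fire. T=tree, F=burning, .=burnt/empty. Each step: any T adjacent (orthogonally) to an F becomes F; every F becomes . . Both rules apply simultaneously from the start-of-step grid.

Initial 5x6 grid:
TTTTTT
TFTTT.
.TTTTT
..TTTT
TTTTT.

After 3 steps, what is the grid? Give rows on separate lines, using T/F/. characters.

Step 1: 4 trees catch fire, 1 burn out
  TFTTTT
  F.FTT.
  .FTTTT
  ..TTTT
  TTTTT.
Step 2: 4 trees catch fire, 4 burn out
  F.FTTT
  ...FT.
  ..FTTT
  ..TTTT
  TTTTT.
Step 3: 4 trees catch fire, 4 burn out
  ...FTT
  ....F.
  ...FTT
  ..FTTT
  TTTTT.

...FTT
....F.
...FTT
..FTTT
TTTTT.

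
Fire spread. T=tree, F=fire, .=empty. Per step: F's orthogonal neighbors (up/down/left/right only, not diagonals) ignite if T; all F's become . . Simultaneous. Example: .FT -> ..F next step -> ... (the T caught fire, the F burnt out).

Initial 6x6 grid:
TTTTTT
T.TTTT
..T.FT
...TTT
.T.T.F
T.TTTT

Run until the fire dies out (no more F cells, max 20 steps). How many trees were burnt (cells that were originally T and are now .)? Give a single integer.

Step 1: +5 fires, +2 burnt (F count now 5)
Step 2: +5 fires, +5 burnt (F count now 5)
Step 3: +5 fires, +5 burnt (F count now 5)
Step 4: +3 fires, +5 burnt (F count now 3)
Step 5: +1 fires, +3 burnt (F count now 1)
Step 6: +1 fires, +1 burnt (F count now 1)
Step 7: +1 fires, +1 burnt (F count now 1)
Step 8: +0 fires, +1 burnt (F count now 0)
Fire out after step 8
Initially T: 23, now '.': 34
Total burnt (originally-T cells now '.'): 21

Answer: 21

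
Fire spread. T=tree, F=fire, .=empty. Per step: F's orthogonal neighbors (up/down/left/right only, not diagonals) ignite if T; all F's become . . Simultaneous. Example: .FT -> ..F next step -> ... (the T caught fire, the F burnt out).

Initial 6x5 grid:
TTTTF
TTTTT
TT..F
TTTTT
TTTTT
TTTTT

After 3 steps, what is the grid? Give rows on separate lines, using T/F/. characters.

Step 1: 3 trees catch fire, 2 burn out
  TTTF.
  TTTTF
  TT...
  TTTTF
  TTTTT
  TTTTT
Step 2: 4 trees catch fire, 3 burn out
  TTF..
  TTTF.
  TT...
  TTTF.
  TTTTF
  TTTTT
Step 3: 5 trees catch fire, 4 burn out
  TF...
  TTF..
  TT...
  TTF..
  TTTF.
  TTTTF

TF...
TTF..
TT...
TTF..
TTTF.
TTTTF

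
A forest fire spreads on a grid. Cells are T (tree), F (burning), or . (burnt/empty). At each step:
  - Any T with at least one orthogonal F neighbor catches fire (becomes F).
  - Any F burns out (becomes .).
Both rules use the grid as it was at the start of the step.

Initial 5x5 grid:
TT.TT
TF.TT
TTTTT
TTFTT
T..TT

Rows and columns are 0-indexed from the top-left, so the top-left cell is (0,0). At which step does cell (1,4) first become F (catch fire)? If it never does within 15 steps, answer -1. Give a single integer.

Step 1: cell (1,4)='T' (+6 fires, +2 burnt)
Step 2: cell (1,4)='T' (+6 fires, +6 burnt)
Step 3: cell (1,4)='T' (+4 fires, +6 burnt)
Step 4: cell (1,4)='F' (+2 fires, +4 burnt)
  -> target ignites at step 4
Step 5: cell (1,4)='.' (+1 fires, +2 burnt)
Step 6: cell (1,4)='.' (+0 fires, +1 burnt)
  fire out at step 6

4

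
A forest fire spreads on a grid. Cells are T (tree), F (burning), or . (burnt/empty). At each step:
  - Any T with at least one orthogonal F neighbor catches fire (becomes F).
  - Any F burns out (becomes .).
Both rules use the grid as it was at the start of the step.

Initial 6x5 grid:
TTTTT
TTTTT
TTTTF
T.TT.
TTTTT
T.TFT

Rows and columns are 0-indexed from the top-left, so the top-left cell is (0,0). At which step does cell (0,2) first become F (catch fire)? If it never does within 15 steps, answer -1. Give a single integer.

Step 1: cell (0,2)='T' (+5 fires, +2 burnt)
Step 2: cell (0,2)='T' (+6 fires, +5 burnt)
Step 3: cell (0,2)='T' (+5 fires, +6 burnt)
Step 4: cell (0,2)='F' (+4 fires, +5 burnt)
  -> target ignites at step 4
Step 5: cell (0,2)='.' (+4 fires, +4 burnt)
Step 6: cell (0,2)='.' (+1 fires, +4 burnt)
Step 7: cell (0,2)='.' (+0 fires, +1 burnt)
  fire out at step 7

4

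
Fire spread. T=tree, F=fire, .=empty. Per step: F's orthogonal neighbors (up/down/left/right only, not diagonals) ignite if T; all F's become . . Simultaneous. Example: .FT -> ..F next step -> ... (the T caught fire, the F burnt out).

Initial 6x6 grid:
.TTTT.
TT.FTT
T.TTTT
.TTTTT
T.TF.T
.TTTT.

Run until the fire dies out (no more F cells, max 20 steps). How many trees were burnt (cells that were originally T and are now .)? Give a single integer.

Answer: 24

Derivation:
Step 1: +6 fires, +2 burnt (F count now 6)
Step 2: +9 fires, +6 burnt (F count now 9)
Step 3: +5 fires, +9 burnt (F count now 5)
Step 4: +2 fires, +5 burnt (F count now 2)
Step 5: +1 fires, +2 burnt (F count now 1)
Step 6: +1 fires, +1 burnt (F count now 1)
Step 7: +0 fires, +1 burnt (F count now 0)
Fire out after step 7
Initially T: 25, now '.': 35
Total burnt (originally-T cells now '.'): 24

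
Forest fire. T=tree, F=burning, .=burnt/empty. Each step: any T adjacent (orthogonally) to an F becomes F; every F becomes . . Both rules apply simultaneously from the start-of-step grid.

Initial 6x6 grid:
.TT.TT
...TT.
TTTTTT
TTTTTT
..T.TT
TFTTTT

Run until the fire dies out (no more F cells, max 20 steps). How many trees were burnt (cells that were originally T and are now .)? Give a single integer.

Answer: 24

Derivation:
Step 1: +2 fires, +1 burnt (F count now 2)
Step 2: +2 fires, +2 burnt (F count now 2)
Step 3: +2 fires, +2 burnt (F count now 2)
Step 4: +5 fires, +2 burnt (F count now 5)
Step 5: +5 fires, +5 burnt (F count now 5)
Step 6: +4 fires, +5 burnt (F count now 4)
Step 7: +2 fires, +4 burnt (F count now 2)
Step 8: +1 fires, +2 burnt (F count now 1)
Step 9: +1 fires, +1 burnt (F count now 1)
Step 10: +0 fires, +1 burnt (F count now 0)
Fire out after step 10
Initially T: 26, now '.': 34
Total burnt (originally-T cells now '.'): 24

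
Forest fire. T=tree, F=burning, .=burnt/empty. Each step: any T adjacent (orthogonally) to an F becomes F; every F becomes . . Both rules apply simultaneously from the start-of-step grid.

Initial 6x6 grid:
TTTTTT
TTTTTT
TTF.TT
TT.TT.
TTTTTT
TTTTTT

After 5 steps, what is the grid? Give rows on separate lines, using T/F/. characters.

Step 1: 2 trees catch fire, 1 burn out
  TTTTTT
  TTFTTT
  TF..TT
  TT.TT.
  TTTTTT
  TTTTTT
Step 2: 5 trees catch fire, 2 burn out
  TTFTTT
  TF.FTT
  F...TT
  TF.TT.
  TTTTTT
  TTTTTT
Step 3: 6 trees catch fire, 5 burn out
  TF.FTT
  F...FT
  ....TT
  F..TT.
  TFTTTT
  TTTTTT
Step 4: 7 trees catch fire, 6 burn out
  F...FT
  .....F
  ....FT
  ...TT.
  F.FTTT
  TFTTTT
Step 5: 6 trees catch fire, 7 burn out
  .....F
  ......
  .....F
  ...TF.
  ...FTT
  F.FTTT

.....F
......
.....F
...TF.
...FTT
F.FTTT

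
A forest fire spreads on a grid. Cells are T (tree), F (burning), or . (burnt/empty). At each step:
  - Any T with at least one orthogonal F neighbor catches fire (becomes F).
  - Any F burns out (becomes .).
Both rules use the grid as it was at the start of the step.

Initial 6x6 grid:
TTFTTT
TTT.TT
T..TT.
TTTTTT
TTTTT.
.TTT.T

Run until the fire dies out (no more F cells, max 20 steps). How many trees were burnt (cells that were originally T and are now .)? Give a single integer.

Step 1: +3 fires, +1 burnt (F count now 3)
Step 2: +3 fires, +3 burnt (F count now 3)
Step 3: +3 fires, +3 burnt (F count now 3)
Step 4: +3 fires, +3 burnt (F count now 3)
Step 5: +3 fires, +3 burnt (F count now 3)
Step 6: +5 fires, +3 burnt (F count now 5)
Step 7: +3 fires, +5 burnt (F count now 3)
Step 8: +3 fires, +3 burnt (F count now 3)
Step 9: +1 fires, +3 burnt (F count now 1)
Step 10: +0 fires, +1 burnt (F count now 0)
Fire out after step 10
Initially T: 28, now '.': 35
Total burnt (originally-T cells now '.'): 27

Answer: 27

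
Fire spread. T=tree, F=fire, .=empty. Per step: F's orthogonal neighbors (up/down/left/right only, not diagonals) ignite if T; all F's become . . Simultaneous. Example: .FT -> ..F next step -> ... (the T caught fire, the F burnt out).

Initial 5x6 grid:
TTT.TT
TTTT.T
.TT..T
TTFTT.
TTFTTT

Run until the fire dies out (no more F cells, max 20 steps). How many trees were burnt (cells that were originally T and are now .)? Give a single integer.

Answer: 18

Derivation:
Step 1: +5 fires, +2 burnt (F count now 5)
Step 2: +6 fires, +5 burnt (F count now 6)
Step 3: +4 fires, +6 burnt (F count now 4)
Step 4: +2 fires, +4 burnt (F count now 2)
Step 5: +1 fires, +2 burnt (F count now 1)
Step 6: +0 fires, +1 burnt (F count now 0)
Fire out after step 6
Initially T: 22, now '.': 26
Total burnt (originally-T cells now '.'): 18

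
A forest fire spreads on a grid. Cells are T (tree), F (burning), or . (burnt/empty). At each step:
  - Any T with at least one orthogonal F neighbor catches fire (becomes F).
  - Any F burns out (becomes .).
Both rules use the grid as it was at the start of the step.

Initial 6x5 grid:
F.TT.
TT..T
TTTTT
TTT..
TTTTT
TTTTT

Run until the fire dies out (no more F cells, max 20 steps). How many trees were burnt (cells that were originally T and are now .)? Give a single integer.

Answer: 21

Derivation:
Step 1: +1 fires, +1 burnt (F count now 1)
Step 2: +2 fires, +1 burnt (F count now 2)
Step 3: +2 fires, +2 burnt (F count now 2)
Step 4: +3 fires, +2 burnt (F count now 3)
Step 5: +4 fires, +3 burnt (F count now 4)
Step 6: +3 fires, +4 burnt (F count now 3)
Step 7: +3 fires, +3 burnt (F count now 3)
Step 8: +2 fires, +3 burnt (F count now 2)
Step 9: +1 fires, +2 burnt (F count now 1)
Step 10: +0 fires, +1 burnt (F count now 0)
Fire out after step 10
Initially T: 23, now '.': 28
Total burnt (originally-T cells now '.'): 21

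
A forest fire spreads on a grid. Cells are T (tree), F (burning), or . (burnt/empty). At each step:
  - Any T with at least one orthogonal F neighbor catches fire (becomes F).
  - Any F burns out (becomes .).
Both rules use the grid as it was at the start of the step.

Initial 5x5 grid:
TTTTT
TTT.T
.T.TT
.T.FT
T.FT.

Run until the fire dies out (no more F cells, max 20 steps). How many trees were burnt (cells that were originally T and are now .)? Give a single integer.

Step 1: +3 fires, +2 burnt (F count now 3)
Step 2: +1 fires, +3 burnt (F count now 1)
Step 3: +1 fires, +1 burnt (F count now 1)
Step 4: +1 fires, +1 burnt (F count now 1)
Step 5: +1 fires, +1 burnt (F count now 1)
Step 6: +1 fires, +1 burnt (F count now 1)
Step 7: +2 fires, +1 burnt (F count now 2)
Step 8: +2 fires, +2 burnt (F count now 2)
Step 9: +2 fires, +2 burnt (F count now 2)
Step 10: +1 fires, +2 burnt (F count now 1)
Step 11: +0 fires, +1 burnt (F count now 0)
Fire out after step 11
Initially T: 16, now '.': 24
Total burnt (originally-T cells now '.'): 15

Answer: 15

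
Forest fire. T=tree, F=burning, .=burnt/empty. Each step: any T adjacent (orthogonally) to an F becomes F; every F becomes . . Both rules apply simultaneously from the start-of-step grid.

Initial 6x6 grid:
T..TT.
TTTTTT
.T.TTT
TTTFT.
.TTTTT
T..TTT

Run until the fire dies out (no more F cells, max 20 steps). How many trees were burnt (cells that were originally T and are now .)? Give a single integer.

Answer: 25

Derivation:
Step 1: +4 fires, +1 burnt (F count now 4)
Step 2: +6 fires, +4 burnt (F count now 6)
Step 3: +9 fires, +6 burnt (F count now 9)
Step 4: +4 fires, +9 burnt (F count now 4)
Step 5: +1 fires, +4 burnt (F count now 1)
Step 6: +1 fires, +1 burnt (F count now 1)
Step 7: +0 fires, +1 burnt (F count now 0)
Fire out after step 7
Initially T: 26, now '.': 35
Total burnt (originally-T cells now '.'): 25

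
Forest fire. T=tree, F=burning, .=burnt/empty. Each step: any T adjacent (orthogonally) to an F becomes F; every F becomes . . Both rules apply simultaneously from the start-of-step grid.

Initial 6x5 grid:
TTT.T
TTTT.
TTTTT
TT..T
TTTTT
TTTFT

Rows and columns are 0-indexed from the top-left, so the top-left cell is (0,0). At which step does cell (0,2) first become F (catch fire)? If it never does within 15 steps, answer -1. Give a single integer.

Step 1: cell (0,2)='T' (+3 fires, +1 burnt)
Step 2: cell (0,2)='T' (+3 fires, +3 burnt)
Step 3: cell (0,2)='T' (+3 fires, +3 burnt)
Step 4: cell (0,2)='T' (+3 fires, +3 burnt)
Step 5: cell (0,2)='T' (+3 fires, +3 burnt)
Step 6: cell (0,2)='T' (+4 fires, +3 burnt)
Step 7: cell (0,2)='T' (+3 fires, +4 burnt)
Step 8: cell (0,2)='F' (+2 fires, +3 burnt)
  -> target ignites at step 8
Step 9: cell (0,2)='.' (+0 fires, +2 burnt)
  fire out at step 9

8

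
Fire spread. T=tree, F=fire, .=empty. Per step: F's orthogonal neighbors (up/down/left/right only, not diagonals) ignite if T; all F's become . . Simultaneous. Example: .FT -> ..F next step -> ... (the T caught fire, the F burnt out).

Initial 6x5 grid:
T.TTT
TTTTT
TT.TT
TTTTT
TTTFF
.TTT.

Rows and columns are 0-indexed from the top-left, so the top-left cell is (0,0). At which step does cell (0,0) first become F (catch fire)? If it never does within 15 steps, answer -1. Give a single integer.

Step 1: cell (0,0)='T' (+4 fires, +2 burnt)
Step 2: cell (0,0)='T' (+5 fires, +4 burnt)
Step 3: cell (0,0)='T' (+5 fires, +5 burnt)
Step 4: cell (0,0)='T' (+5 fires, +5 burnt)
Step 5: cell (0,0)='T' (+3 fires, +5 burnt)
Step 6: cell (0,0)='T' (+1 fires, +3 burnt)
Step 7: cell (0,0)='F' (+1 fires, +1 burnt)
  -> target ignites at step 7
Step 8: cell (0,0)='.' (+0 fires, +1 burnt)
  fire out at step 8

7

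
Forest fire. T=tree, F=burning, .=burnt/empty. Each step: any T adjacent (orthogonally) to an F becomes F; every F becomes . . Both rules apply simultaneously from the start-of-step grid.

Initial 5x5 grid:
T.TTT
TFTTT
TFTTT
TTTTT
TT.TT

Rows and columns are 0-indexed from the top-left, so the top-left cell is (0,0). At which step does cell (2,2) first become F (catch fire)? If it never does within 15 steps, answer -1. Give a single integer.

Step 1: cell (2,2)='F' (+5 fires, +2 burnt)
  -> target ignites at step 1
Step 2: cell (2,2)='.' (+7 fires, +5 burnt)
Step 3: cell (2,2)='.' (+5 fires, +7 burnt)
Step 4: cell (2,2)='.' (+3 fires, +5 burnt)
Step 5: cell (2,2)='.' (+1 fires, +3 burnt)
Step 6: cell (2,2)='.' (+0 fires, +1 burnt)
  fire out at step 6

1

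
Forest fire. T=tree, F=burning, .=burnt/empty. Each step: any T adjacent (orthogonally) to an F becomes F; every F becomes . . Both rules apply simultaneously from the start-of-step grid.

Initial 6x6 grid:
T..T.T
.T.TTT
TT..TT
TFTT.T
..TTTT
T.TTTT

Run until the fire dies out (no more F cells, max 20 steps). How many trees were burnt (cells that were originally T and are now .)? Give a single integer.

Step 1: +3 fires, +1 burnt (F count now 3)
Step 2: +4 fires, +3 burnt (F count now 4)
Step 3: +2 fires, +4 burnt (F count now 2)
Step 4: +2 fires, +2 burnt (F count now 2)
Step 5: +2 fires, +2 burnt (F count now 2)
Step 6: +2 fires, +2 burnt (F count now 2)
Step 7: +1 fires, +2 burnt (F count now 1)
Step 8: +2 fires, +1 burnt (F count now 2)
Step 9: +2 fires, +2 burnt (F count now 2)
Step 10: +1 fires, +2 burnt (F count now 1)
Step 11: +1 fires, +1 burnt (F count now 1)
Step 12: +0 fires, +1 burnt (F count now 0)
Fire out after step 12
Initially T: 24, now '.': 34
Total burnt (originally-T cells now '.'): 22

Answer: 22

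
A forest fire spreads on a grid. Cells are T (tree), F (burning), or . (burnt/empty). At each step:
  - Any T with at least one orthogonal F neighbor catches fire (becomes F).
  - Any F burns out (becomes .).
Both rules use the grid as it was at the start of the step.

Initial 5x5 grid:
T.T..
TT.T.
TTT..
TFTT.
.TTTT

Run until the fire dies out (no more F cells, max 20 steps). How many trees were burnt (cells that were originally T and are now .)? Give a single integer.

Step 1: +4 fires, +1 burnt (F count now 4)
Step 2: +5 fires, +4 burnt (F count now 5)
Step 3: +2 fires, +5 burnt (F count now 2)
Step 4: +2 fires, +2 burnt (F count now 2)
Step 5: +0 fires, +2 burnt (F count now 0)
Fire out after step 5
Initially T: 15, now '.': 23
Total burnt (originally-T cells now '.'): 13

Answer: 13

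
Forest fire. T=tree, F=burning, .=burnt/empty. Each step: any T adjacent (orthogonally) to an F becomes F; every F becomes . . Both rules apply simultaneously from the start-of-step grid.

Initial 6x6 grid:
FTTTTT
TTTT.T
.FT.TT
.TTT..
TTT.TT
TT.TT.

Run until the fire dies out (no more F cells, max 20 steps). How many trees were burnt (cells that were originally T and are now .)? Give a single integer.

Answer: 21

Derivation:
Step 1: +5 fires, +2 burnt (F count now 5)
Step 2: +4 fires, +5 burnt (F count now 4)
Step 3: +6 fires, +4 burnt (F count now 6)
Step 4: +2 fires, +6 burnt (F count now 2)
Step 5: +1 fires, +2 burnt (F count now 1)
Step 6: +1 fires, +1 burnt (F count now 1)
Step 7: +1 fires, +1 burnt (F count now 1)
Step 8: +1 fires, +1 burnt (F count now 1)
Step 9: +0 fires, +1 burnt (F count now 0)
Fire out after step 9
Initially T: 25, now '.': 32
Total burnt (originally-T cells now '.'): 21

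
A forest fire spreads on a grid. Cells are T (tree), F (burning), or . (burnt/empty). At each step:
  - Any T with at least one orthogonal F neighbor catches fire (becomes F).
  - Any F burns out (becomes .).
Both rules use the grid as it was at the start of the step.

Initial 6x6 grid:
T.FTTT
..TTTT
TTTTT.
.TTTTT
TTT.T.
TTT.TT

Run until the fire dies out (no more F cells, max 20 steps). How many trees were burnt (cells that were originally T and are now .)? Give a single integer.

Answer: 26

Derivation:
Step 1: +2 fires, +1 burnt (F count now 2)
Step 2: +3 fires, +2 burnt (F count now 3)
Step 3: +5 fires, +3 burnt (F count now 5)
Step 4: +6 fires, +5 burnt (F count now 6)
Step 5: +3 fires, +6 burnt (F count now 3)
Step 6: +4 fires, +3 burnt (F count now 4)
Step 7: +2 fires, +4 burnt (F count now 2)
Step 8: +1 fires, +2 burnt (F count now 1)
Step 9: +0 fires, +1 burnt (F count now 0)
Fire out after step 9
Initially T: 27, now '.': 35
Total burnt (originally-T cells now '.'): 26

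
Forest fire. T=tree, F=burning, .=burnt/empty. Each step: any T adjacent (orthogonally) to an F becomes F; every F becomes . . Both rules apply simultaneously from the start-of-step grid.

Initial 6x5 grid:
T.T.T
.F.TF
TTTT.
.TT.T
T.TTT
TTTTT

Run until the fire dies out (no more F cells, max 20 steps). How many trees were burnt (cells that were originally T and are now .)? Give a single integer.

Answer: 18

Derivation:
Step 1: +3 fires, +2 burnt (F count now 3)
Step 2: +4 fires, +3 burnt (F count now 4)
Step 3: +1 fires, +4 burnt (F count now 1)
Step 4: +1 fires, +1 burnt (F count now 1)
Step 5: +2 fires, +1 burnt (F count now 2)
Step 6: +3 fires, +2 burnt (F count now 3)
Step 7: +3 fires, +3 burnt (F count now 3)
Step 8: +1 fires, +3 burnt (F count now 1)
Step 9: +0 fires, +1 burnt (F count now 0)
Fire out after step 9
Initially T: 20, now '.': 28
Total burnt (originally-T cells now '.'): 18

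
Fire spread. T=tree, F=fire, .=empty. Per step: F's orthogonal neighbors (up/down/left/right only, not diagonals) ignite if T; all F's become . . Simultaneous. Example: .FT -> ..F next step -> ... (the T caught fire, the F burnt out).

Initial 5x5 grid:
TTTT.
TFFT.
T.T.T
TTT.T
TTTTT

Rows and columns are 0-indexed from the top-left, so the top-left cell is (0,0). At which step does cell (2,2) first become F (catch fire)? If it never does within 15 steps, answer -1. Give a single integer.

Step 1: cell (2,2)='F' (+5 fires, +2 burnt)
  -> target ignites at step 1
Step 2: cell (2,2)='.' (+4 fires, +5 burnt)
Step 3: cell (2,2)='.' (+3 fires, +4 burnt)
Step 4: cell (2,2)='.' (+3 fires, +3 burnt)
Step 5: cell (2,2)='.' (+1 fires, +3 burnt)
Step 6: cell (2,2)='.' (+1 fires, +1 burnt)
Step 7: cell (2,2)='.' (+1 fires, +1 burnt)
Step 8: cell (2,2)='.' (+0 fires, +1 burnt)
  fire out at step 8

1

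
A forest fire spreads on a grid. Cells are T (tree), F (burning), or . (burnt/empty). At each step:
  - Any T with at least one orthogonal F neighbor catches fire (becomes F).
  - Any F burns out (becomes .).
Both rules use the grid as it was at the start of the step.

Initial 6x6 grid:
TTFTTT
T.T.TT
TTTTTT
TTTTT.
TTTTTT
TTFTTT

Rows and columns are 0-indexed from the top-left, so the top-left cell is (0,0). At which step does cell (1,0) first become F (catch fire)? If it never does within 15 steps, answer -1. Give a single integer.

Step 1: cell (1,0)='T' (+6 fires, +2 burnt)
Step 2: cell (1,0)='T' (+8 fires, +6 burnt)
Step 3: cell (1,0)='F' (+10 fires, +8 burnt)
  -> target ignites at step 3
Step 4: cell (1,0)='.' (+6 fires, +10 burnt)
Step 5: cell (1,0)='.' (+1 fires, +6 burnt)
Step 6: cell (1,0)='.' (+0 fires, +1 burnt)
  fire out at step 6

3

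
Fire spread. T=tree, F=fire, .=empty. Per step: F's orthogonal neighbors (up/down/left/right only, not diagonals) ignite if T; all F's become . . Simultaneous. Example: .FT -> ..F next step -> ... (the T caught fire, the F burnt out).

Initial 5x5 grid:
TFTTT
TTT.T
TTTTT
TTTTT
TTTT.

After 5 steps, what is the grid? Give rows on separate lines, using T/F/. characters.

Step 1: 3 trees catch fire, 1 burn out
  F.FTT
  TFT.T
  TTTTT
  TTTTT
  TTTT.
Step 2: 4 trees catch fire, 3 burn out
  ...FT
  F.F.T
  TFTTT
  TTTTT
  TTTT.
Step 3: 4 trees catch fire, 4 burn out
  ....F
  ....T
  F.FTT
  TFTTT
  TTTT.
Step 4: 5 trees catch fire, 4 burn out
  .....
  ....F
  ...FT
  F.FTT
  TFTT.
Step 5: 4 trees catch fire, 5 burn out
  .....
  .....
  ....F
  ...FT
  F.FT.

.....
.....
....F
...FT
F.FT.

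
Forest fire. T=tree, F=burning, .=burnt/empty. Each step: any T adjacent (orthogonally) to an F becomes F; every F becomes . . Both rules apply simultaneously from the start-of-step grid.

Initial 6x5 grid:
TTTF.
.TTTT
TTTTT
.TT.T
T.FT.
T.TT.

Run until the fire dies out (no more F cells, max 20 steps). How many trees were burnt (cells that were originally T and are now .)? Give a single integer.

Answer: 18

Derivation:
Step 1: +5 fires, +2 burnt (F count now 5)
Step 2: +7 fires, +5 burnt (F count now 7)
Step 3: +4 fires, +7 burnt (F count now 4)
Step 4: +2 fires, +4 burnt (F count now 2)
Step 5: +0 fires, +2 burnt (F count now 0)
Fire out after step 5
Initially T: 20, now '.': 28
Total burnt (originally-T cells now '.'): 18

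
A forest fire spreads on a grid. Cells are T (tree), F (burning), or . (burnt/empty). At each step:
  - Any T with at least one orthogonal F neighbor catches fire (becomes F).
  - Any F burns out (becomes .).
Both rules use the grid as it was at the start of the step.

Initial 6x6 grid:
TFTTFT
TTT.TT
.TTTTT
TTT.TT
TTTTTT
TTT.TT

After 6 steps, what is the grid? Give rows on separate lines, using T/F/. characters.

Step 1: 6 trees catch fire, 2 burn out
  F.FF.F
  TFT.FT
  .TTTTT
  TTT.TT
  TTTTTT
  TTT.TT
Step 2: 5 trees catch fire, 6 burn out
  ......
  F.F..F
  .FTTFT
  TTT.TT
  TTTTTT
  TTT.TT
Step 3: 5 trees catch fire, 5 burn out
  ......
  ......
  ..FF.F
  TFT.FT
  TTTTTT
  TTT.TT
Step 4: 5 trees catch fire, 5 burn out
  ......
  ......
  ......
  F.F..F
  TFTTFT
  TTT.TT
Step 5: 6 trees catch fire, 5 burn out
  ......
  ......
  ......
  ......
  F.FF.F
  TFT.FT
Step 6: 3 trees catch fire, 6 burn out
  ......
  ......
  ......
  ......
  ......
  F.F..F

......
......
......
......
......
F.F..F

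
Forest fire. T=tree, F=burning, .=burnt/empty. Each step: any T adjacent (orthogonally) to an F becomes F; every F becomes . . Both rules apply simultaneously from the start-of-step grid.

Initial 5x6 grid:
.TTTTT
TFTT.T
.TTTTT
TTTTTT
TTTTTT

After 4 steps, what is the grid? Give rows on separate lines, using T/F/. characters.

Step 1: 4 trees catch fire, 1 burn out
  .FTTTT
  F.FT.T
  .FTTTT
  TTTTTT
  TTTTTT
Step 2: 4 trees catch fire, 4 burn out
  ..FTTT
  ...F.T
  ..FTTT
  TFTTTT
  TTTTTT
Step 3: 5 trees catch fire, 4 burn out
  ...FTT
  .....T
  ...FTT
  F.FTTT
  TFTTTT
Step 4: 5 trees catch fire, 5 burn out
  ....FT
  .....T
  ....FT
  ...FTT
  F.FTTT

....FT
.....T
....FT
...FTT
F.FTTT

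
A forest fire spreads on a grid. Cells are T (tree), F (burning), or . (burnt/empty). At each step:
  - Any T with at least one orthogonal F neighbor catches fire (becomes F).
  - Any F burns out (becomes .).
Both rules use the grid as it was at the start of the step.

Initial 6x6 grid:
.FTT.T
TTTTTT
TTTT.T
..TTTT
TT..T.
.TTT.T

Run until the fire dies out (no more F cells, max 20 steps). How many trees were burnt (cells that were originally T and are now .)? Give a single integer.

Step 1: +2 fires, +1 burnt (F count now 2)
Step 2: +4 fires, +2 burnt (F count now 4)
Step 3: +3 fires, +4 burnt (F count now 3)
Step 4: +3 fires, +3 burnt (F count now 3)
Step 5: +2 fires, +3 burnt (F count now 2)
Step 6: +3 fires, +2 burnt (F count now 3)
Step 7: +2 fires, +3 burnt (F count now 2)
Step 8: +0 fires, +2 burnt (F count now 0)
Fire out after step 8
Initially T: 25, now '.': 30
Total burnt (originally-T cells now '.'): 19

Answer: 19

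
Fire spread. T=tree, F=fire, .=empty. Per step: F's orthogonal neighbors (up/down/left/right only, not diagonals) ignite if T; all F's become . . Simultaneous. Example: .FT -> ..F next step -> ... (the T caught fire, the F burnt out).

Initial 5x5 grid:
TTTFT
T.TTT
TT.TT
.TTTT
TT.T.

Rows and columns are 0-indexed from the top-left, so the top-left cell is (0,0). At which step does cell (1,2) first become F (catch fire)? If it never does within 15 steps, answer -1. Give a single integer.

Step 1: cell (1,2)='T' (+3 fires, +1 burnt)
Step 2: cell (1,2)='F' (+4 fires, +3 burnt)
  -> target ignites at step 2
Step 3: cell (1,2)='.' (+3 fires, +4 burnt)
Step 4: cell (1,2)='.' (+4 fires, +3 burnt)
Step 5: cell (1,2)='.' (+2 fires, +4 burnt)
Step 6: cell (1,2)='.' (+2 fires, +2 burnt)
Step 7: cell (1,2)='.' (+1 fires, +2 burnt)
Step 8: cell (1,2)='.' (+0 fires, +1 burnt)
  fire out at step 8

2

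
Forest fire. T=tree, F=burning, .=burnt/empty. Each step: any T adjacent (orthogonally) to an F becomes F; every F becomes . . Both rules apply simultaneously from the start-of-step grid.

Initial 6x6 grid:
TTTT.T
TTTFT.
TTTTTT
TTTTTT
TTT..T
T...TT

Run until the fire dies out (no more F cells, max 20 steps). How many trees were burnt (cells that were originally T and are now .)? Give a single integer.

Answer: 27

Derivation:
Step 1: +4 fires, +1 burnt (F count now 4)
Step 2: +5 fires, +4 burnt (F count now 5)
Step 3: +6 fires, +5 burnt (F count now 6)
Step 4: +5 fires, +6 burnt (F count now 5)
Step 5: +3 fires, +5 burnt (F count now 3)
Step 6: +2 fires, +3 burnt (F count now 2)
Step 7: +2 fires, +2 burnt (F count now 2)
Step 8: +0 fires, +2 burnt (F count now 0)
Fire out after step 8
Initially T: 28, now '.': 35
Total burnt (originally-T cells now '.'): 27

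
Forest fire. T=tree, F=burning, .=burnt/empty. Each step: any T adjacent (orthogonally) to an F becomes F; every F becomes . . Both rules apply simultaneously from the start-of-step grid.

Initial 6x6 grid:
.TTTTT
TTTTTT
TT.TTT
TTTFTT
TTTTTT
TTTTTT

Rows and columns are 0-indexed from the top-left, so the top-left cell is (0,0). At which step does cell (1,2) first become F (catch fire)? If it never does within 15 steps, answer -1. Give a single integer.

Step 1: cell (1,2)='T' (+4 fires, +1 burnt)
Step 2: cell (1,2)='T' (+7 fires, +4 burnt)
Step 3: cell (1,2)='F' (+10 fires, +7 burnt)
  -> target ignites at step 3
Step 4: cell (1,2)='.' (+8 fires, +10 burnt)
Step 5: cell (1,2)='.' (+4 fires, +8 burnt)
Step 6: cell (1,2)='.' (+0 fires, +4 burnt)
  fire out at step 6

3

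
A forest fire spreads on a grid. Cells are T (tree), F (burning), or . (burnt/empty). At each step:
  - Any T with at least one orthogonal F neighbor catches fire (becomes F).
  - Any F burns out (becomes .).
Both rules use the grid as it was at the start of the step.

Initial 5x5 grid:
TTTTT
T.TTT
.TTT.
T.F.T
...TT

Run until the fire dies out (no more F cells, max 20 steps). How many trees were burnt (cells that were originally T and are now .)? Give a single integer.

Step 1: +1 fires, +1 burnt (F count now 1)
Step 2: +3 fires, +1 burnt (F count now 3)
Step 3: +2 fires, +3 burnt (F count now 2)
Step 4: +3 fires, +2 burnt (F count now 3)
Step 5: +2 fires, +3 burnt (F count now 2)
Step 6: +1 fires, +2 burnt (F count now 1)
Step 7: +0 fires, +1 burnt (F count now 0)
Fire out after step 7
Initially T: 16, now '.': 21
Total burnt (originally-T cells now '.'): 12

Answer: 12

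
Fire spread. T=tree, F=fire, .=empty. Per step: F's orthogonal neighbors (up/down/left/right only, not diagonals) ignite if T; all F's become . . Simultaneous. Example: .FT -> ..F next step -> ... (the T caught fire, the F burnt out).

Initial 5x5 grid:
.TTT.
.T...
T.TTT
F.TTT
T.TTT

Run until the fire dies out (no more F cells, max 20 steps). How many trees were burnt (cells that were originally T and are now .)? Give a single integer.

Step 1: +2 fires, +1 burnt (F count now 2)
Step 2: +0 fires, +2 burnt (F count now 0)
Fire out after step 2
Initially T: 15, now '.': 12
Total burnt (originally-T cells now '.'): 2

Answer: 2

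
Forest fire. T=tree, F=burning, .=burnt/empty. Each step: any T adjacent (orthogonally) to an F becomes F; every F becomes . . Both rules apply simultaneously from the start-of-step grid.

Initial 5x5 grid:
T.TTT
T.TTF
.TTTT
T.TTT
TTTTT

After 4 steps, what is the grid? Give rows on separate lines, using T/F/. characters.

Step 1: 3 trees catch fire, 1 burn out
  T.TTF
  T.TF.
  .TTTF
  T.TTT
  TTTTT
Step 2: 4 trees catch fire, 3 burn out
  T.TF.
  T.F..
  .TTF.
  T.TTF
  TTTTT
Step 3: 4 trees catch fire, 4 burn out
  T.F..
  T....
  .TF..
  T.TF.
  TTTTF
Step 4: 3 trees catch fire, 4 burn out
  T....
  T....
  .F...
  T.F..
  TTTF.

T....
T....
.F...
T.F..
TTTF.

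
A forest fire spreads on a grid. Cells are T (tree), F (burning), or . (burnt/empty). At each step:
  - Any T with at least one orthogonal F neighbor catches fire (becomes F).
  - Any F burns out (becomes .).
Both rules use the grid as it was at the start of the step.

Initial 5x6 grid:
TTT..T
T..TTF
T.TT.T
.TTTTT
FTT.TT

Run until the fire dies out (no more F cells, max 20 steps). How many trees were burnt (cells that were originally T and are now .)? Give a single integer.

Step 1: +4 fires, +2 burnt (F count now 4)
Step 2: +4 fires, +4 burnt (F count now 4)
Step 3: +4 fires, +4 burnt (F count now 4)
Step 4: +3 fires, +4 burnt (F count now 3)
Step 5: +0 fires, +3 burnt (F count now 0)
Fire out after step 5
Initially T: 20, now '.': 25
Total burnt (originally-T cells now '.'): 15

Answer: 15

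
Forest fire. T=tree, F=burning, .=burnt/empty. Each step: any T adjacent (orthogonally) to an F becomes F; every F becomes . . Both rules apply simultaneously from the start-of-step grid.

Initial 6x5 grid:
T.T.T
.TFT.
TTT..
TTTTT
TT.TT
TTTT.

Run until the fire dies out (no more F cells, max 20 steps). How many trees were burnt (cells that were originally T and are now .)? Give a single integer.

Step 1: +4 fires, +1 burnt (F count now 4)
Step 2: +2 fires, +4 burnt (F count now 2)
Step 3: +3 fires, +2 burnt (F count now 3)
Step 4: +4 fires, +3 burnt (F count now 4)
Step 5: +4 fires, +4 burnt (F count now 4)
Step 6: +2 fires, +4 burnt (F count now 2)
Step 7: +0 fires, +2 burnt (F count now 0)
Fire out after step 7
Initially T: 21, now '.': 28
Total burnt (originally-T cells now '.'): 19

Answer: 19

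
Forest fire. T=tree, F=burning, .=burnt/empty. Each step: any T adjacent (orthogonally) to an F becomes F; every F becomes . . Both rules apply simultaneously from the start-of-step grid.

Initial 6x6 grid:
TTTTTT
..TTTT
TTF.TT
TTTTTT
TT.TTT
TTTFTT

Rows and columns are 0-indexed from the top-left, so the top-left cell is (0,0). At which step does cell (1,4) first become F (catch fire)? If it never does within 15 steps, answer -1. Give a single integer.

Step 1: cell (1,4)='T' (+6 fires, +2 burnt)
Step 2: cell (1,4)='T' (+8 fires, +6 burnt)
Step 3: cell (1,4)='F' (+8 fires, +8 burnt)
  -> target ignites at step 3
Step 4: cell (1,4)='.' (+6 fires, +8 burnt)
Step 5: cell (1,4)='.' (+2 fires, +6 burnt)
Step 6: cell (1,4)='.' (+0 fires, +2 burnt)
  fire out at step 6

3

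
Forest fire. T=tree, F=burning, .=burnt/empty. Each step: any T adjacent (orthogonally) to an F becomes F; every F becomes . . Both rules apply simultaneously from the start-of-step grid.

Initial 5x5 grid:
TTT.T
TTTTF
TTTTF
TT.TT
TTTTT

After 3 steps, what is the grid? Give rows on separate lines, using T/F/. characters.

Step 1: 4 trees catch fire, 2 burn out
  TTT.F
  TTTF.
  TTTF.
  TT.TF
  TTTTT
Step 2: 4 trees catch fire, 4 burn out
  TTT..
  TTF..
  TTF..
  TT.F.
  TTTTF
Step 3: 4 trees catch fire, 4 burn out
  TTF..
  TF...
  TF...
  TT...
  TTTF.

TTF..
TF...
TF...
TT...
TTTF.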